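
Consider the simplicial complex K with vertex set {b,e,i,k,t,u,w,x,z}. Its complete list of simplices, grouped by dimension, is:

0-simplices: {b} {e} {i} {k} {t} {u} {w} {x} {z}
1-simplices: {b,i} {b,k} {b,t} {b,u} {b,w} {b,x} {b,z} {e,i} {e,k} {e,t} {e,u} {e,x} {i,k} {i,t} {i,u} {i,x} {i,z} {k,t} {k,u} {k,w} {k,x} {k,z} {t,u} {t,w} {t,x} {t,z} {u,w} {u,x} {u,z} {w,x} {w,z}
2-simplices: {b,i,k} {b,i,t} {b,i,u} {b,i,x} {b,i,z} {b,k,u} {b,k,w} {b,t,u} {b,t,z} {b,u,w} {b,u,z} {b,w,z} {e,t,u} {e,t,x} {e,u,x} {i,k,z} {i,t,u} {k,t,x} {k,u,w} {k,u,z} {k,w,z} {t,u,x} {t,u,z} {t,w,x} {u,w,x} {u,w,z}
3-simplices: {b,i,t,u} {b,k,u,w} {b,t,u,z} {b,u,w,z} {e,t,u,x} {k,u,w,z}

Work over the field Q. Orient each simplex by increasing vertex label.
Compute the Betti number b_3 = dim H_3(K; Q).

b_3=0

n_0=9 n_1=31 n_2=26 n_3=6  [Q]
∂1: piv[bi,bk,bt,bu,bw,bx,bz,ei] rk=8  ker:ek,et,eu,ex,ik,it,iu,ix,iz,kt,ku,kw,kx,kz,tu,tw,tx,tz,uw,ux,uz,wx,wz
∂2: piv[bik,bit,biu,bix,biz,bku,bkw,btu,btz,buw,buz,bwz,etu,etx,eux,ikz,ktx,twx,uwx] rk=19  ker:itu,kuw,kuz,kwz,tux,tuz,uwz
∂3: piv[bitu,bkuw,btuz,buwz,etux,kuwz] rk=6
b_3=(6−6)−0=0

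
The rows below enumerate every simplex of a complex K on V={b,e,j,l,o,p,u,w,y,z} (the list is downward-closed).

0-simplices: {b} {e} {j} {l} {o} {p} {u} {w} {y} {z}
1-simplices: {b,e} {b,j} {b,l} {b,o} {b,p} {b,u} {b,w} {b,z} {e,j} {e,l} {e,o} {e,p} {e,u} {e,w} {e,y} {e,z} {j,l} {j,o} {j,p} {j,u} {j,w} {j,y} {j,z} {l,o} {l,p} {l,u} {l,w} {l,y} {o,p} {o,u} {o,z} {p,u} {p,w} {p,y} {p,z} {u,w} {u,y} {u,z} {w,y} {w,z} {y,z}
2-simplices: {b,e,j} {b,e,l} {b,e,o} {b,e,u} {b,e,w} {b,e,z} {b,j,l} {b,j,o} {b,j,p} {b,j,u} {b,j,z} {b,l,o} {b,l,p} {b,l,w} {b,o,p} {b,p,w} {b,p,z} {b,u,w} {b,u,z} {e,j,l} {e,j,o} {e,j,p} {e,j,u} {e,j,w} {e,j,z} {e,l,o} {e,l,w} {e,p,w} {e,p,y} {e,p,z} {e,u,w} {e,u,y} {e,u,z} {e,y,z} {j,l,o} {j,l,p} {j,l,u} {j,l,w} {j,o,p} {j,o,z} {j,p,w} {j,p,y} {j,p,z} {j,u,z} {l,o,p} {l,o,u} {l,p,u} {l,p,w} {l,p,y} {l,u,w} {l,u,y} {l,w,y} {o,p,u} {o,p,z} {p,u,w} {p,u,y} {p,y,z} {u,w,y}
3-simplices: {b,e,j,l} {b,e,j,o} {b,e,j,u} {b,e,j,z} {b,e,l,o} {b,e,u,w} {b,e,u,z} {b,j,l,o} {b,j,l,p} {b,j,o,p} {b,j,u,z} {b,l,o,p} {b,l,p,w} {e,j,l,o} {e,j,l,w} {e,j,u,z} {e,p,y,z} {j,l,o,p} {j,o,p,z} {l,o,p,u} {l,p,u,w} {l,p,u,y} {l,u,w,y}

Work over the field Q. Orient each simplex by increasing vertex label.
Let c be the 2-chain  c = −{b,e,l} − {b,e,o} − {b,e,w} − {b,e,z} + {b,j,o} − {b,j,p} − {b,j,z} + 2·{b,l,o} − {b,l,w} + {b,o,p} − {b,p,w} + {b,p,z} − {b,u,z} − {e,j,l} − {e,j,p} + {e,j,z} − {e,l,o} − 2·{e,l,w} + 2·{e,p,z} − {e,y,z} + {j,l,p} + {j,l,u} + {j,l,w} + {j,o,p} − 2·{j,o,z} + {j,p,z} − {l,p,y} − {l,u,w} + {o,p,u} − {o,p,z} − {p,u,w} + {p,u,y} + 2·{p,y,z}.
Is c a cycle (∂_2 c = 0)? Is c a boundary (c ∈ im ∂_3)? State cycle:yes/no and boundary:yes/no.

cycle:no boundary:no

n_0=10 n_1=41 n_2=58 n_3=23  [Q]
∂1: piv[be,bj,bl,bo,bp,bu,bw,bz,ey] rk=9  ker:ej,el,eo,ep,eu,ew,ez,jl,jo,jp,ju,jw,jy,jz,lo,lp,lu,lw,ly,op,ou,oz,pu,pw,py,pz,uw,uy,uz,wy,wz,yz
∂2: piv[bej,bel,beo,beu,bew,bez,bjl,bjo,bjp,bju,bjz,blo,blp,blw,bop,bpw,bpz,buw,buz,ejp,ejw,epy,euy,eyz,jlu,joz,jpy,lou,lpu,lpy,lwy] rk=31  ker:ejl,ejo,eju,ejz,elo,elw,epw,epz,euw,euz,jlo,jlp,jlw,jop,jpw,jpz,juz,lop,lpw,luw,luy,opu,opz,puw,puy,pyz,uwy
∂3: piv[bejl,bejo,beju,bejz,belo,beuw,beuz,bjlo,bjlp,bjop,bjuz,blop,blpw,ejlw,epyz,jopz,lopu,lpuw,lpuy,luwy] rk=20  ker:ejlo,ejuz,jlop
∂2c = −4·{b,e} − {b,j} + 2·{b,l} − {b,o} − {b,u} + 3·{b,w} + 2·{b,z} − {e,j} − 3·{e,l} + 3·{e,p} + {e,w} − {e,y} − 3·{e,z} + 2·{j,l} − 3·{j,p} − {j,u} − {j,w} + {j,z} + {l,o} − {l,w} + {l,y} + 2·{o,p} − {o,u} − {o,z} + {p,u} + {p,z} − 2·{u,w} + {u,y} − {u,z} + {y,z}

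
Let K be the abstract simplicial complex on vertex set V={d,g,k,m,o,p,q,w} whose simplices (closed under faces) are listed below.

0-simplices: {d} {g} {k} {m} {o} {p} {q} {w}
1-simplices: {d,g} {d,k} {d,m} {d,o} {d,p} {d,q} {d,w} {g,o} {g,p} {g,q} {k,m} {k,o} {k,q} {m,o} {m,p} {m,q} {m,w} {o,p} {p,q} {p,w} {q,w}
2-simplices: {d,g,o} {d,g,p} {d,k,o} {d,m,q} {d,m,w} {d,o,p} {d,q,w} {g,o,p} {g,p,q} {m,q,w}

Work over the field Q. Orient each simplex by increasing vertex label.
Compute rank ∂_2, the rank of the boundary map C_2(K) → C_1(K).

n_0=8 n_1=21 n_2=10  [Q]
∂1: piv[dg,dk,dm,do,dp,dq,dw] rk=7  ker:go,gp,gq,km,ko,kq,mo,mp,mq,mw,op,pq,pw,qw
∂2: piv[dgo,dgp,dko,dmq,dmw,dop,dqw,gpq] rk=8  ker:gop,mqw
rk∂_2=8

rank∂_2=8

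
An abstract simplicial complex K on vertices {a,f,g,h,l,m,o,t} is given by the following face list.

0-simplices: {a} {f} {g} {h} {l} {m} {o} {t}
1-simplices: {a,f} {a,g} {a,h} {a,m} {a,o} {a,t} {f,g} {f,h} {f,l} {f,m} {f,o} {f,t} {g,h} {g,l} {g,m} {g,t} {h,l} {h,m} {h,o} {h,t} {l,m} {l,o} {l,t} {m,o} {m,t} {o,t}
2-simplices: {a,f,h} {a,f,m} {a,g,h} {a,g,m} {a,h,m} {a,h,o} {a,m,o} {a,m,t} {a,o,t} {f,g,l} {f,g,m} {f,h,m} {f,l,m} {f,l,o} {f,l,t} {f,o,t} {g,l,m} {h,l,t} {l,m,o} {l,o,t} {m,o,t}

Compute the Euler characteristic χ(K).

χ(K)=3

n_0=8 n_1=26 n_2=21
χ=+8−26+21=3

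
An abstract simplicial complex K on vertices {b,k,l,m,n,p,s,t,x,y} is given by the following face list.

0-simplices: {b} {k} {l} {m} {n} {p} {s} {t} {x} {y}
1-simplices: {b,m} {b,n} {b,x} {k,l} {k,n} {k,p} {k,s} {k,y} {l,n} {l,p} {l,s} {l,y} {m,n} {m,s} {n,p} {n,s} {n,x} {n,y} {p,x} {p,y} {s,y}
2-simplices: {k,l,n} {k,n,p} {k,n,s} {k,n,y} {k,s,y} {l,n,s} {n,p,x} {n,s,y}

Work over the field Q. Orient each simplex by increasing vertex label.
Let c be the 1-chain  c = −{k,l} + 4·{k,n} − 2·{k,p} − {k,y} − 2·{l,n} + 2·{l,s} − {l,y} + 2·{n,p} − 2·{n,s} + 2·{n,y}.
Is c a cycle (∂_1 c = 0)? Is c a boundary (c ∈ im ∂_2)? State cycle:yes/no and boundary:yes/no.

n_0=10 n_1=21 n_2=8  [Q]
∂1: piv[bm,bn,bx,kl,kn,kp,ks,ky] rk=8  ker:ln,lp,ls,ly,mn,ms,np,ns,nx,ny,px,py,sy
∂2: piv[kln,knp,kns,kny,ksy,lns,npx] rk=7  ker:nsy
∂1c = 0
c vs im∂2: residual ≠ 0 ⇒ not boundary

cycle:yes boundary:no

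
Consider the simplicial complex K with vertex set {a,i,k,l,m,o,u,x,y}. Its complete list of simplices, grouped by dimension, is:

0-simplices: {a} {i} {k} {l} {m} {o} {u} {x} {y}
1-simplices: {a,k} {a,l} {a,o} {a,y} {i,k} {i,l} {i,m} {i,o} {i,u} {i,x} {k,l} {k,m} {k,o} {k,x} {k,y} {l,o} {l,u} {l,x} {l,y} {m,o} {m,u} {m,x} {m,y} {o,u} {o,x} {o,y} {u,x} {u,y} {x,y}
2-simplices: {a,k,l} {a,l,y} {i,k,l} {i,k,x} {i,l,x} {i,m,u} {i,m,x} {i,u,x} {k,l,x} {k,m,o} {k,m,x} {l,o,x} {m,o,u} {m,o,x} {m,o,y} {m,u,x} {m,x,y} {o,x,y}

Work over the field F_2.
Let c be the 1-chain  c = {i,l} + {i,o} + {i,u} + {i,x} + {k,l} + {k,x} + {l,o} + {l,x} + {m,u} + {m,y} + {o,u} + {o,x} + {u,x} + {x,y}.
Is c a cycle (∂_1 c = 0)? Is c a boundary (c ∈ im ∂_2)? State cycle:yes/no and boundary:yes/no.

cycle:yes boundary:no

n_0=9 n_1=29 n_2=18  [Z2]
∂1: piv[ak,al,ao,ay,ik,im,iu,ix] rk=8  ker:il,io,kl,km,ko,kx,ky,lo,lu,lx,ly,mo,mu,mx,my,ou,ox,oy,ux,uy,xy
∂2: piv[akl,aly,ikl,ikx,ilx,imu,imx,iux,kmo,kmx,lox,mou,mox,moy,mxy] rk=15  ker:klx,mux,oxy
∂1c = 0
c vs im∂2: residual ≠ 0 ⇒ not boundary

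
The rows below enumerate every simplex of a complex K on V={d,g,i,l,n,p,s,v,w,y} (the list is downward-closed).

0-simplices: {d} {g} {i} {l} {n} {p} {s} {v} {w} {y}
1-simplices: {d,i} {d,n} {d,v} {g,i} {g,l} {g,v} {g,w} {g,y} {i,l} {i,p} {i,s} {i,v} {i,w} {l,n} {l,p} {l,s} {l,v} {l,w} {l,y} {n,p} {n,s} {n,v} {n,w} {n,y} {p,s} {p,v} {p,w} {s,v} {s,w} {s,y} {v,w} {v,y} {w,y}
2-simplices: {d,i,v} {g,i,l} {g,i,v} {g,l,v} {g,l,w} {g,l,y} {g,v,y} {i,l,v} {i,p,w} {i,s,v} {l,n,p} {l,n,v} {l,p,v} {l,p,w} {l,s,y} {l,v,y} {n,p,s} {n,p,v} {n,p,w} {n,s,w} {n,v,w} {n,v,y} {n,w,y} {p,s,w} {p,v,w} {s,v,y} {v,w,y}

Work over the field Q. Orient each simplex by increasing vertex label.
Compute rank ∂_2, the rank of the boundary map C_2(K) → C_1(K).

n_0=10 n_1=33 n_2=27  [Q]
∂1: piv[di,dn,dv,gi,gl,gw,gy,ip,is] rk=9  ker:gv,il,iv,iw,ln,lp,ls,lv,lw,ly,np,ns,nv,nw,ny,ps,pv,pw,sv,sw,sy,vw,vy,wy
∂2: piv[div,gil,giv,glv,glw,gly,gvy,ipw,isv,lnp,lnv,lpv,lpw,lsy,nps,npw,nsw,nvw,nvy,nwy,svy] rk=21  ker:ilv,lvy,npv,psw,pvw,vwy
rk∂_2=21

rank∂_2=21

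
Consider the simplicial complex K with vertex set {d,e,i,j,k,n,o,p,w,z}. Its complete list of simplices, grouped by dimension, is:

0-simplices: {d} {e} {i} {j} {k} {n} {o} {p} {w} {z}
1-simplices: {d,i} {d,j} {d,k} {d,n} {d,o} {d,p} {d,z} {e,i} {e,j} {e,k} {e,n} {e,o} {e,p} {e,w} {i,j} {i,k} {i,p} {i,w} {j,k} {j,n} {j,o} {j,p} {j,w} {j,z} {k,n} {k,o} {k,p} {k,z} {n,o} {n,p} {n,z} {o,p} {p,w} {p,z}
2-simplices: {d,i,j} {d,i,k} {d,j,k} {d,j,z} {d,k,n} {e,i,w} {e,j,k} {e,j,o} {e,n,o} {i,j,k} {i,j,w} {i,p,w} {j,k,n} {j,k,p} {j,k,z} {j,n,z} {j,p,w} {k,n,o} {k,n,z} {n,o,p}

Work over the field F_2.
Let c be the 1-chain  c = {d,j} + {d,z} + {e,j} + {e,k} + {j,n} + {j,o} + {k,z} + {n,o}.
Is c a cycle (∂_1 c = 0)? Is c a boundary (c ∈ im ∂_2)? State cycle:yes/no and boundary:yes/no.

cycle:yes boundary:no

n_0=10 n_1=34 n_2=20  [Z2]
∂1: piv[di,dj,dk,dn,do,dp,dz,ei,ew] rk=9  ker:ej,ek,en,eo,ep,ij,ik,ip,iw,jk,jn,jo,jp,jw,jz,kn,ko,kp,kz,no,np,nz,op,pw,pz
∂2: piv[dij,dik,djk,djz,dkn,eiw,ejk,ejo,eno,ijw,ipw,jkn,jkp,jkz,jnz,jpw,kno,nop] rk=18  ker:ijk,knz
∂1c = 0
c vs im∂2: residual ≠ 0 ⇒ not boundary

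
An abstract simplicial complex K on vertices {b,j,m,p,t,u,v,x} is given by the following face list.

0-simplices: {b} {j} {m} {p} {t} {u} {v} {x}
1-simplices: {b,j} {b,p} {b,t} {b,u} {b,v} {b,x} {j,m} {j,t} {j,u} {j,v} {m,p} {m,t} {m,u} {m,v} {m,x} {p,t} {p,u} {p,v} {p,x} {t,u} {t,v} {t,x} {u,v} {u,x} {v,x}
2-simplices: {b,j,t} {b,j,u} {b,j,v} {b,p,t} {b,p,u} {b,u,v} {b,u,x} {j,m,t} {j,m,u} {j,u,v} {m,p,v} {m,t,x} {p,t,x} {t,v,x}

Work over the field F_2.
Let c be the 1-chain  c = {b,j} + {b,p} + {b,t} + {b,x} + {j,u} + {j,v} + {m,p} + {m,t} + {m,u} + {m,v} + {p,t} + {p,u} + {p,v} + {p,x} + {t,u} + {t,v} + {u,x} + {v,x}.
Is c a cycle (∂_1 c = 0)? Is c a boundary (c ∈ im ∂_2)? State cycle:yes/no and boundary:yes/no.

n_0=8 n_1=25 n_2=14  [Z2]
∂1: piv[bj,bp,bt,bu,bv,bx,jm] rk=7  ker:jt,ju,jv,mp,mt,mu,mv,mx,pt,pu,pv,px,tu,tv,tx,uv,ux,vx
∂2: piv[bjt,bju,bjv,bpt,bpu,buv,bux,jmt,jmu,mpv,mtx,ptx,tvx] rk=13  ker:juv
∂1c = {j} + {t} + {u} + {v}

cycle:no boundary:no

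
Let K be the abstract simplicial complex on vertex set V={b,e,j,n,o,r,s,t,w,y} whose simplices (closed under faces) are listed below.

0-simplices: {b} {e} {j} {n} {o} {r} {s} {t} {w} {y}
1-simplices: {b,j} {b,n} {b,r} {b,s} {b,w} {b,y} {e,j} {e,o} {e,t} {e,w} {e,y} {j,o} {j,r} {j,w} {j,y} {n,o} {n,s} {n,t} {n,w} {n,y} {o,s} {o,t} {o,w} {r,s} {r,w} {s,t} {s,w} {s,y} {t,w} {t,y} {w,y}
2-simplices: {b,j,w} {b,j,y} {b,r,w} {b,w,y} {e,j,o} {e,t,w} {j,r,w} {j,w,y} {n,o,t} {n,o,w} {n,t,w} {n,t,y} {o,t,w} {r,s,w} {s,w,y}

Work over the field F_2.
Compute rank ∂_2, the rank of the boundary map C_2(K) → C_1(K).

rank∂_2=13

n_0=10 n_1=31 n_2=15  [Z2]
∂1: piv[bj,bn,br,bs,bw,by,ej,eo,et] rk=9  ker:ew,ey,jo,jr,jw,jy,no,ns,nt,nw,ny,os,ot,ow,rs,rw,st,sw,sy,tw,ty,wy
∂2: piv[bjw,bjy,brw,bwy,ejo,etw,jrw,not,now,ntw,nty,rsw,swy] rk=13  ker:jwy,otw
rk∂_2=13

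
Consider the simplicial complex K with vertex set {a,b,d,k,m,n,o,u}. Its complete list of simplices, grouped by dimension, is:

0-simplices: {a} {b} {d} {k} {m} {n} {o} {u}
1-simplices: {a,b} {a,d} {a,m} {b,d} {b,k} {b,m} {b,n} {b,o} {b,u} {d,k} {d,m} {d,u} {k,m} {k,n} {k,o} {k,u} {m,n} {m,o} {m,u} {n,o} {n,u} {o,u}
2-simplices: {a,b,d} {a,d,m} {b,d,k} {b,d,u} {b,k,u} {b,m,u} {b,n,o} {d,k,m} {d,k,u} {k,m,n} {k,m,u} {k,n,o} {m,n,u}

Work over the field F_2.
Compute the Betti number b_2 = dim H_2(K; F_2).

b_2=1

n_0=8 n_1=22 n_2=13  [Z2]
∂1: piv[ab,ad,am,bk,bn,bo,bu] rk=7  ker:bd,bm,dk,dm,du,km,kn,ko,ku,mn,mo,mu,no,nu,ou
∂2: piv[abd,adm,bdk,bdu,bku,bmu,bno,dkm,kmn,kmu,kno,mnu] rk=12  ker:dku
b_2=(13−12)−0=1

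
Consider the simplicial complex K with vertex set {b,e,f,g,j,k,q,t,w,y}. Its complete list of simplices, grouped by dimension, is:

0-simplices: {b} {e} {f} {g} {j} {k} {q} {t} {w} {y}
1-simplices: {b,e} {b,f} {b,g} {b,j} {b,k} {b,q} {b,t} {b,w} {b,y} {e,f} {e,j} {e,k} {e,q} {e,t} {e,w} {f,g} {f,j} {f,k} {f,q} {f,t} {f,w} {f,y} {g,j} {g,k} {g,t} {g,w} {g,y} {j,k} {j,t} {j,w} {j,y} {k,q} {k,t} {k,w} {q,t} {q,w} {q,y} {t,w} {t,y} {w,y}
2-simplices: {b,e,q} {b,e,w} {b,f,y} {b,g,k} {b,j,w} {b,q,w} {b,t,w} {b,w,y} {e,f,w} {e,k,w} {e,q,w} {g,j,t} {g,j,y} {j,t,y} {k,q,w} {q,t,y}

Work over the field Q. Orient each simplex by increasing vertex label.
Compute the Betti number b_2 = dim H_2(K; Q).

b_2=1

n_0=10 n_1=40 n_2=16  [Q]
∂1: piv[be,bf,bg,bj,bk,bq,bt,bw,by] rk=9  ker:ef,ej,ek,eq,et,ew,fg,fj,fk,fq,ft,fw,fy,gj,gk,gt,gw,gy,jk,jt,jw,jy,kq,kt,kw,qt,qw,qy,tw,ty,wy
∂2: piv[beq,bew,bfy,bgk,bjw,bqw,btw,bwy,efw,ekw,gjt,gjy,jty,kqw,qty] rk=15  ker:eqw
b_2=(16−15)−0=1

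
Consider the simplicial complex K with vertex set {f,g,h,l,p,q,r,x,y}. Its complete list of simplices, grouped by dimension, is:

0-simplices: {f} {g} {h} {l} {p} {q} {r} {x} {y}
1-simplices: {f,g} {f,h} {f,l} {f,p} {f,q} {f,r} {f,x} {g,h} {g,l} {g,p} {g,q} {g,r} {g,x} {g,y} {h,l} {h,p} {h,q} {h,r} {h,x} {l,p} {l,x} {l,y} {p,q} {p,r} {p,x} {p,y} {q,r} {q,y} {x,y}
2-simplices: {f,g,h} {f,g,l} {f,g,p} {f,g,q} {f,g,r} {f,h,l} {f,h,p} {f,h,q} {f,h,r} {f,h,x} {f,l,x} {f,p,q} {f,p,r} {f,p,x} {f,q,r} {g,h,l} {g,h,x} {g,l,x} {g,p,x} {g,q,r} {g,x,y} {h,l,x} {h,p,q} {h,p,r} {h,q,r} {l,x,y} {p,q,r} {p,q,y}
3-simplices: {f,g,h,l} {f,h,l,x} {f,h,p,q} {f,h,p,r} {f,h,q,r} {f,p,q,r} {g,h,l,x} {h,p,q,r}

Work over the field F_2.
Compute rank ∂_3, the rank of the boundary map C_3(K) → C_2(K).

rank∂_3=7

n_0=9 n_1=29 n_2=28 n_3=8  [Z2]
∂1: piv[fg,fh,fl,fp,fq,fr,fx,gy] rk=8  ker:gh,gl,gp,gq,gr,gx,hl,hp,hq,hr,hx,lp,lx,ly,pq,pr,px,py,qr,qy,xy
∂2: piv[fgh,fgl,fgp,fgq,fgr,fhl,fhp,fhq,fhr,fhx,flx,fpq,fpr,fpx,fqr,ghx,gxy,lxy,pqy] rk=19  ker:ghl,glx,gpx,gqr,hlx,hpq,hpr,hqr,pqr
∂3: piv[fghl,fhlx,fhpq,fhpr,fhqr,fpqr,ghlx] rk=7  ker:hpqr
rk∂_3=7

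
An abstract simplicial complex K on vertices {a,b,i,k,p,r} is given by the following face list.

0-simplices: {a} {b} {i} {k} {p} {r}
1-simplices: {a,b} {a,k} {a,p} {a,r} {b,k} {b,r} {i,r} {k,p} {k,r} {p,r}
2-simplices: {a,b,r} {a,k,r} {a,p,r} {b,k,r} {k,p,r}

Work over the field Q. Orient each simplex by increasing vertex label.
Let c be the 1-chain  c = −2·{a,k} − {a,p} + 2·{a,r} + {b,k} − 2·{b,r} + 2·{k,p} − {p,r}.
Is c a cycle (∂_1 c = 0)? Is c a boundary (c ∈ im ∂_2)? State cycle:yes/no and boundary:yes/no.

cycle:no boundary:no

n_0=6 n_1=10 n_2=5  [Q]
∂1: piv[ab,ak,ap,ar,ir] rk=5  ker:bk,br,kp,kr,pr
∂2: piv[abr,akr,apr,bkr,kpr] rk=5
∂1c = {a} + {b} − 3·{k} + 2·{p} − {r}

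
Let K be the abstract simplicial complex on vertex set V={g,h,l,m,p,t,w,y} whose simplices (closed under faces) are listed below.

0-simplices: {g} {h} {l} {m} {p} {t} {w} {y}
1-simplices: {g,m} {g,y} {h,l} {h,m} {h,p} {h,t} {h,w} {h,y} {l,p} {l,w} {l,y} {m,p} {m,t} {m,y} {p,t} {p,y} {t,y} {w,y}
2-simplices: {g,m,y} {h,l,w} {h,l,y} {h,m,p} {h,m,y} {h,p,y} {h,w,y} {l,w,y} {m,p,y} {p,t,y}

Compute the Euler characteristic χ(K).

χ(K)=0

n_0=8 n_1=18 n_2=10
χ=+8−18+10=0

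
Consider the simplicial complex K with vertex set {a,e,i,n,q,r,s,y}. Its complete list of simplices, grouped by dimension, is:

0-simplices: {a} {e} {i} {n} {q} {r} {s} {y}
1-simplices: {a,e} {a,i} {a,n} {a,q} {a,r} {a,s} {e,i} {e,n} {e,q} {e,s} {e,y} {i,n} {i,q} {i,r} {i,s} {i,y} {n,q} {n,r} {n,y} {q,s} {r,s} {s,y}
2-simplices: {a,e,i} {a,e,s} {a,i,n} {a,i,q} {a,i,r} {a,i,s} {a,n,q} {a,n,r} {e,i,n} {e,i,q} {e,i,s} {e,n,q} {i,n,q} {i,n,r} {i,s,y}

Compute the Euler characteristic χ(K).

χ(K)=1

n_0=8 n_1=22 n_2=15
χ=+8−22+15=1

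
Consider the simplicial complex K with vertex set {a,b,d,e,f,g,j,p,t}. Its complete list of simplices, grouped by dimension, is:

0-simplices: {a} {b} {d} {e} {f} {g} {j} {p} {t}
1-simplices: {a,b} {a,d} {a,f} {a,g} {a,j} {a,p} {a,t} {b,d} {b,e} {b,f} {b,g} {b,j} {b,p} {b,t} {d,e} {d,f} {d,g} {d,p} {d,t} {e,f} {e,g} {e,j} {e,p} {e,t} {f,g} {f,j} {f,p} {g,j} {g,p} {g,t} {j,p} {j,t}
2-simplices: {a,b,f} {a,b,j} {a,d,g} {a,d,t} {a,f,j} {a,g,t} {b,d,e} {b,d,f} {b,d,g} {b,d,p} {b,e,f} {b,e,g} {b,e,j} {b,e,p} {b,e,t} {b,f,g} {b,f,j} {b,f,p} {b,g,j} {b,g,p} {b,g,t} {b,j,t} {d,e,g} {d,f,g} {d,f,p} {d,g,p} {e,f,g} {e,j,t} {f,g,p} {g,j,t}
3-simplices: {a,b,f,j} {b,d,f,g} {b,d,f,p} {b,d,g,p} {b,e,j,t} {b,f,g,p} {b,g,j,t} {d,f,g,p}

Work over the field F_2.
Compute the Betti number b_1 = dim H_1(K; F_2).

n_0=9 n_1=32 n_2=30 n_3=8  [Z2]
∂1: piv[ab,ad,af,ag,aj,ap,at,be] rk=8  ker:bd,bf,bg,bj,bp,bt,de,df,dg,dp,dt,ef,eg,ej,ep,et,fg,fj,fp,gj,gp,gt,jp,jt
∂2: piv[abf,abj,adg,adt,afj,agt,bde,bdf,bdg,bdp,bef,beg,bej,bep,bet,bfg,bfp,bgj,bgp,bgt,bjt] rk=21  ker:bfj,deg,dfg,dfp,dgp,efg,ejt,fgp,gjt
∂3: piv[abfj,bdfg,bdfp,bdgp,bejt,bfgp,bgjt] rk=7  ker:dfgp
b_1=(32−8)−21=3

b_1=3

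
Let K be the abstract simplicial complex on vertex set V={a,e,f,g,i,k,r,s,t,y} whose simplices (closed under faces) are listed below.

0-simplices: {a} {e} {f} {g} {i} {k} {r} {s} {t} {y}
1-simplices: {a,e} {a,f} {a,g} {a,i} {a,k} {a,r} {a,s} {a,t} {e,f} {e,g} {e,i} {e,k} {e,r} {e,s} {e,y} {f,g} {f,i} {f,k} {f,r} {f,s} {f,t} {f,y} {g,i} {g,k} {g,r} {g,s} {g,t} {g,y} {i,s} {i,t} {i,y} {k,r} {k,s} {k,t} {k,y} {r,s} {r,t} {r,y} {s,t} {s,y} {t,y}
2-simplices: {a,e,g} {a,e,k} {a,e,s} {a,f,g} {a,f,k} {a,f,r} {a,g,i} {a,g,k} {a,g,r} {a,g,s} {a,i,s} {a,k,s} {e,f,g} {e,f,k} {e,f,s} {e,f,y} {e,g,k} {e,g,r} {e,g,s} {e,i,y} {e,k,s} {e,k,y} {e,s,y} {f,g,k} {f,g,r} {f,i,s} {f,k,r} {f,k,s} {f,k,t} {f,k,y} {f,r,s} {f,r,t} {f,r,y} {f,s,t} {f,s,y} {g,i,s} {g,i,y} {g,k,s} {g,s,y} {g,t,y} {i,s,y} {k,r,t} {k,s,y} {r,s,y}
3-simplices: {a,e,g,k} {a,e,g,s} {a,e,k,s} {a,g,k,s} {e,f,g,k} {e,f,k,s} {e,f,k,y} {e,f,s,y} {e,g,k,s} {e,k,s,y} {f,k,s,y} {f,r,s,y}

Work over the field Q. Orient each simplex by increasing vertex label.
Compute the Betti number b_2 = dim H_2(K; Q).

n_0=10 n_1=41 n_2=44 n_3=12  [Q]
∂1: piv[ae,af,ag,ai,ak,ar,as,at,ey] rk=9  ker:ef,eg,ei,ek,er,es,fg,fi,fk,fr,fs,ft,fy,gi,gk,gr,gs,gt,gy,is,it,iy,kr,ks,kt,ky,rs,rt,ry,st,sy,ty
∂2: piv[aeg,aek,aes,afg,afk,afr,agi,agk,agr,ags,ais,aks,efg,efs,efy,egr,eiy,eky,esy,fis,fkr,fkt,frs,frt,fry,fst,giy,gsy,gty] rk=29  ker:efk,egk,egs,eks,fgk,fgr,fks,fky,fsy,gis,gks,isy,krt,ksy,rsy
∂3: piv[aegk,aegs,aeks,agks,efgk,efks,efky,efsy,eksy,frsy] rk=10  ker:egks,fksy
b_2=(44−29)−10=5

b_2=5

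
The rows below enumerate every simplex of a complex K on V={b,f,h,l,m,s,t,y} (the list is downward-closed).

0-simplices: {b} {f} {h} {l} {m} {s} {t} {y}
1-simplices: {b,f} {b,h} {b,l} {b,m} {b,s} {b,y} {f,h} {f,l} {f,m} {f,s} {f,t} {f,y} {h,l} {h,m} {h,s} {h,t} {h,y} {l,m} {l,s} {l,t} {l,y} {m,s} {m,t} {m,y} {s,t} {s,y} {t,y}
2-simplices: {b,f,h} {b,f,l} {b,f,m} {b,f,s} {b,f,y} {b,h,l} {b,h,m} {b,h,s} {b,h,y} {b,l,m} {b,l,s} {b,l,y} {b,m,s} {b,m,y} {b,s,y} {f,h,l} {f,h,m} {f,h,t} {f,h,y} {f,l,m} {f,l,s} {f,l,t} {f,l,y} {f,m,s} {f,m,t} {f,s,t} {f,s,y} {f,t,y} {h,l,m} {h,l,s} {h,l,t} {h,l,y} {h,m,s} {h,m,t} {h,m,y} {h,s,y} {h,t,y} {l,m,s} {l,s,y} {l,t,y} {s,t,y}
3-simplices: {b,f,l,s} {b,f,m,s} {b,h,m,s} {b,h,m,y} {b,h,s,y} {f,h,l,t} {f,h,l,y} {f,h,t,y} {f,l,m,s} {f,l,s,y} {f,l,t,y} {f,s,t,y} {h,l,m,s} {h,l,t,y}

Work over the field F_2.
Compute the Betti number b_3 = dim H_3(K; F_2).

b_3=1

n_0=8 n_1=27 n_2=41 n_3=14  [Z2]
∂1: piv[bf,bh,bl,bm,bs,by,ft] rk=7  ker:fh,fl,fm,fs,fy,hl,hm,hs,ht,hy,lm,ls,lt,ly,ms,mt,my,st,sy,ty
∂2: piv[bfh,bfl,bfm,bfs,bfy,bhl,bhm,bhs,bhy,blm,bls,bly,bms,bmy,bsy,fht,flt,fmt,fst,fty] rk=20  ker:fhl,fhm,fhy,flm,fls,fly,fms,fsy,hlm,hls,hlt,hly,hms,hmt,hmy,hsy,hty,lms,lsy,lty,sty
∂3: piv[bfls,bfms,bhms,bhmy,bhsy,fhlt,fhly,fhty,flms,flsy,flty,fsty,hlms] rk=13  ker:hlty
b_3=(14−13)−0=1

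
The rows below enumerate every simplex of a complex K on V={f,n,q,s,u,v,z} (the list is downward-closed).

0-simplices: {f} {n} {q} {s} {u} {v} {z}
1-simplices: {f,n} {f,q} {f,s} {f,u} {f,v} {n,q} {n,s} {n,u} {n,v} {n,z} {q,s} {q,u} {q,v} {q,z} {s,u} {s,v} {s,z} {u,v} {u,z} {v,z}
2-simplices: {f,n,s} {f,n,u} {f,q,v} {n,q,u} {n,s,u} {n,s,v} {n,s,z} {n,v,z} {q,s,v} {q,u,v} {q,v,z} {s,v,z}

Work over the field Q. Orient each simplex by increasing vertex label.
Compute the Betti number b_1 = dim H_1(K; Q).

n_0=7 n_1=20 n_2=12  [Q]
∂1: piv[fn,fq,fs,fu,fv,nz] rk=6  ker:nq,ns,nu,nv,qs,qu,qv,qz,su,sv,sz,uv,uz,vz
∂2: piv[fns,fnu,fqv,nqu,nsu,nsv,nsz,nvz,qsv,quv,qvz] rk=11  ker:svz
b_1=(20−6)−11=3

b_1=3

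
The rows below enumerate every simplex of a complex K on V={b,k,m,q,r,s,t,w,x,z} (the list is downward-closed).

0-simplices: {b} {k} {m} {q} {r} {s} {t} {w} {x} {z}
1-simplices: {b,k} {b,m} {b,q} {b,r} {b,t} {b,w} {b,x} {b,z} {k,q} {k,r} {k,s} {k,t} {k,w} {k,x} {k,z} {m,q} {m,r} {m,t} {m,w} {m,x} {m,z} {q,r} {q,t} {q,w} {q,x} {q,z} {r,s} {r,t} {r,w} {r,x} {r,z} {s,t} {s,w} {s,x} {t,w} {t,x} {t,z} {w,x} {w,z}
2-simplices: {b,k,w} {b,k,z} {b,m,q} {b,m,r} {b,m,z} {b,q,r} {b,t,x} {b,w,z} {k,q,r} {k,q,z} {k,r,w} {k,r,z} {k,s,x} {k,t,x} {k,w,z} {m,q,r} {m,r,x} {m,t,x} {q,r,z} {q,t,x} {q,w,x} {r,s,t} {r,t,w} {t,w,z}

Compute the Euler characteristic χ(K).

χ(K)=-5

n_0=10 n_1=39 n_2=24
χ=+10−39+24=-5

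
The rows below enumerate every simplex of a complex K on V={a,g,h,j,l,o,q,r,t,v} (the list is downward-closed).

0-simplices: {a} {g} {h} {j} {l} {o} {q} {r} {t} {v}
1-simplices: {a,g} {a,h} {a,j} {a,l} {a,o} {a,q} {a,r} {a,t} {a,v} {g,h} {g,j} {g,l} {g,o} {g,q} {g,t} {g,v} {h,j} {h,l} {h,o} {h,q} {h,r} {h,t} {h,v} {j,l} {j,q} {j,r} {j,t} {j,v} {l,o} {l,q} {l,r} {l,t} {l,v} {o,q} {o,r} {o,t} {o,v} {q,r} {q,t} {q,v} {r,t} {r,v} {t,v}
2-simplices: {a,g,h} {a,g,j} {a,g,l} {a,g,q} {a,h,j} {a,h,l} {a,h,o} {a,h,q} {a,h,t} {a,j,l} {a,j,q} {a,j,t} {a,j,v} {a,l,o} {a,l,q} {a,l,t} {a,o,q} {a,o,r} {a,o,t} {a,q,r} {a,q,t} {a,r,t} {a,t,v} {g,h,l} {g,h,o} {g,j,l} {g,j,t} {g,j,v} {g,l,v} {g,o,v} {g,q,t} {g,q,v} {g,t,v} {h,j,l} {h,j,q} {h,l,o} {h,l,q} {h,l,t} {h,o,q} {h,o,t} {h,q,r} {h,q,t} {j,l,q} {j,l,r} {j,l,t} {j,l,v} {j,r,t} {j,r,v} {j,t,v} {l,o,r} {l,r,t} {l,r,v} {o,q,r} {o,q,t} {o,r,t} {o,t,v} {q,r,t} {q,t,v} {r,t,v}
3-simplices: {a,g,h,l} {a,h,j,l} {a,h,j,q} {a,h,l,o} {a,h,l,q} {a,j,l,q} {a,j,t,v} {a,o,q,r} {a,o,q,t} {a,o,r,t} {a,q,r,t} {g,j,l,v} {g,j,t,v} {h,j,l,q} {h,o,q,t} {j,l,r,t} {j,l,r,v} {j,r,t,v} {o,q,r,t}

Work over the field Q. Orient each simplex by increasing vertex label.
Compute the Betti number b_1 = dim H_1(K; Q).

b_1=1

n_0=10 n_1=43 n_2=59 n_3=19  [Q]
∂1: piv[ag,ah,aj,al,ao,aq,ar,at,av] rk=9  ker:gh,gj,gl,go,gq,gt,gv,hj,hl,ho,hq,hr,ht,hv,jl,jq,jr,jt,jv,lo,lq,lr,lt,lv,oq,or,ot,ov,qr,qt,qv,rt,rv,tv
∂2: piv[agh,agj,agl,agq,ahj,ahl,aho,ahq,aht,ajl,ajq,ajt,ajv,alo,alq,alt,aoq,aor,aot,aqr,aqt,art,atv,gho,gjt,gjv,glv,gov,gqv,hqr,jlr,jrt,jrv] rk=33  ker:ghl,gjl,gqt,gtv,hjl,hjq,hlo,hlq,hlt,hoq,hot,hqt,jlq,jlt,jlv,jtv,lor,lrt,lrv,oqr,oqt,ort,otv,qrt,qtv,rtv
∂3: piv[aghl,ahjl,ahjq,ahlo,ahlq,ajlq,ajtv,aoqr,aoqt,aort,aqrt,gjlv,gjtv,hoqt,jlrt,jlrv,jrtv] rk=17  ker:hjlq,oqrt
b_1=(43−9)−33=1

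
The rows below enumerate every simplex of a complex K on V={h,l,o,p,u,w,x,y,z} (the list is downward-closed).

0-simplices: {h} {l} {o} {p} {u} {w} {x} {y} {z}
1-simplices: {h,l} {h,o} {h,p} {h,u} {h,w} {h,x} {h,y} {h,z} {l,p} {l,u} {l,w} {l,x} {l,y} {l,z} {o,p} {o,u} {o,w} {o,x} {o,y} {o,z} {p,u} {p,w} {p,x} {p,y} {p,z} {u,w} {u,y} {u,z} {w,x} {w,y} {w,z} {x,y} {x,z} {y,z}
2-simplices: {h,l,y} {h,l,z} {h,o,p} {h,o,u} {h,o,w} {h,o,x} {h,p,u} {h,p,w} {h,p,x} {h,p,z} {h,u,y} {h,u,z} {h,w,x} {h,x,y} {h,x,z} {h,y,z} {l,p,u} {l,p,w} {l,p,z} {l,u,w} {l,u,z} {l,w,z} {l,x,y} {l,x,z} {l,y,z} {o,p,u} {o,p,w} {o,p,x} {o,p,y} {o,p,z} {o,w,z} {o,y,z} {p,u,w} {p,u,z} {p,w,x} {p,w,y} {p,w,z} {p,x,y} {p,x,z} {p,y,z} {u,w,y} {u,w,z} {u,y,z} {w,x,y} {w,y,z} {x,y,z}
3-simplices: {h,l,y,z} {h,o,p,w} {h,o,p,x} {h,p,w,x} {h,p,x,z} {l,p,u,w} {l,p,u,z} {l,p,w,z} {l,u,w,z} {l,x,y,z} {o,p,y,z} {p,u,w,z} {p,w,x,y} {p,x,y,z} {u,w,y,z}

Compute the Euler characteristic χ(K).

n_0=9 n_1=34 n_2=46 n_3=15
χ=+9−34+46−15=6

χ(K)=6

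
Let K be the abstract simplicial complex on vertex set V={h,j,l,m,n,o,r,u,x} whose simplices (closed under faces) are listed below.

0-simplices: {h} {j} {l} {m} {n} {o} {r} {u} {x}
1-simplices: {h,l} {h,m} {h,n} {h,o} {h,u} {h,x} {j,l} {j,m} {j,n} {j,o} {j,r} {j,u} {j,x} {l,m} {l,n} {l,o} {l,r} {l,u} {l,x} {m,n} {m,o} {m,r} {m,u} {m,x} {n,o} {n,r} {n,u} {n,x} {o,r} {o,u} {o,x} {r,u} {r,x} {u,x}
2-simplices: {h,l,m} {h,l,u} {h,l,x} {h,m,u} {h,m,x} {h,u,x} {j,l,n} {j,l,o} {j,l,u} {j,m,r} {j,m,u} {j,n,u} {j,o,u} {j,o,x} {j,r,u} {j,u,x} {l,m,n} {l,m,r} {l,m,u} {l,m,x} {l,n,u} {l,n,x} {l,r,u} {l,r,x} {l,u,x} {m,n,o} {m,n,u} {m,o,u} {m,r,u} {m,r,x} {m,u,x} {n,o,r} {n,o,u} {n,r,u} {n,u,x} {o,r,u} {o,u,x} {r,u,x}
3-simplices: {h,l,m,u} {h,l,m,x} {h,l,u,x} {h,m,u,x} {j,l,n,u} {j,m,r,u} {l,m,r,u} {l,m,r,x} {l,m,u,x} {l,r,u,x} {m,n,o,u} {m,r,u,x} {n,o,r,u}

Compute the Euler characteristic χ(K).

n_0=9 n_1=34 n_2=38 n_3=13
χ=+9−34+38−13=0

χ(K)=0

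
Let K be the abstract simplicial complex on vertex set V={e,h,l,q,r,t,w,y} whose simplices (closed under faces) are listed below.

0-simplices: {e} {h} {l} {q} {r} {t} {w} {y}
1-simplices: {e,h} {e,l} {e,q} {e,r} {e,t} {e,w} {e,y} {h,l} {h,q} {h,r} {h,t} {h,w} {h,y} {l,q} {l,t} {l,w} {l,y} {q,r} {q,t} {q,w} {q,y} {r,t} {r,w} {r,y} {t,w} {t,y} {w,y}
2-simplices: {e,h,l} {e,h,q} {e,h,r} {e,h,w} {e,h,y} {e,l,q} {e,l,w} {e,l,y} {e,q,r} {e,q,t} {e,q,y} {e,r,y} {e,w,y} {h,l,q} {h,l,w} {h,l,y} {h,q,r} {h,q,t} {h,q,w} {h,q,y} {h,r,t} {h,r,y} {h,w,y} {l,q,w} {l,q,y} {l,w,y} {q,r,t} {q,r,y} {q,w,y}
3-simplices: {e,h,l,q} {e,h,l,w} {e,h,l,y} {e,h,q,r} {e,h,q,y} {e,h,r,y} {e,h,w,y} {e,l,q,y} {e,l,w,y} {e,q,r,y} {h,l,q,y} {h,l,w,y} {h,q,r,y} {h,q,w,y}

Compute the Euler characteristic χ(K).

n_0=8 n_1=27 n_2=29 n_3=14
χ=+8−27+29−14=-4

χ(K)=-4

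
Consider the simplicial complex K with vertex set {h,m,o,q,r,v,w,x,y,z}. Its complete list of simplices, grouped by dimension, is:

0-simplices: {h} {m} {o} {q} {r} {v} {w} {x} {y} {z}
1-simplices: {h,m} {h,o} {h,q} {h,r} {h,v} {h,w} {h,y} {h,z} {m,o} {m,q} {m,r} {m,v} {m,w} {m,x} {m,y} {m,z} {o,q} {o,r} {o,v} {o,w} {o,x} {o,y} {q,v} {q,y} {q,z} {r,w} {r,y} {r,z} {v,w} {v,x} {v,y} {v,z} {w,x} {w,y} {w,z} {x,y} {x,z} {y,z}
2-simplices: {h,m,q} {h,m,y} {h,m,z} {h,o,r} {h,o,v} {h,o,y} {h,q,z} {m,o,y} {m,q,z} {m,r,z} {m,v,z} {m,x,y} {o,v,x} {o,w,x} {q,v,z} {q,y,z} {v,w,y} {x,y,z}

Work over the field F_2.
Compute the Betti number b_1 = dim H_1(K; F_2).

n_0=10 n_1=38 n_2=18  [Z2]
∂1: piv[hm,ho,hq,hr,hv,hw,hy,hz,mx] rk=9  ker:mo,mq,mr,mv,mw,my,mz,oq,or,ov,ow,ox,oy,qv,qy,qz,rw,ry,rz,vw,vx,vy,vz,wx,wy,wz,xy,xz,yz
∂2: piv[hmq,hmy,hmz,hor,hov,hoy,hqz,moy,mrz,mvz,mxy,ovx,owx,qvz,qyz,vwy,xyz] rk=17  ker:mqz
b_1=(38−9)−17=12

b_1=12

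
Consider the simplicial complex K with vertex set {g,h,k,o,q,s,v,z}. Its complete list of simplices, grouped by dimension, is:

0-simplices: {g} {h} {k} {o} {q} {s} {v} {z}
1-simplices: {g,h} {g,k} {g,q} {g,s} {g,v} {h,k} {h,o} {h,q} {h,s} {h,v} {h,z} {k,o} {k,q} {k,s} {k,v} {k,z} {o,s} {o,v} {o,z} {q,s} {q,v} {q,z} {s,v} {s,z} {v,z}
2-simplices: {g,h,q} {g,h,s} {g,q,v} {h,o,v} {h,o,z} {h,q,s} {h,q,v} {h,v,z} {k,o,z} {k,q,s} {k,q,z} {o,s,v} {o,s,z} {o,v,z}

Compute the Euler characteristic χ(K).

χ(K)=-3

n_0=8 n_1=25 n_2=14
χ=+8−25+14=-3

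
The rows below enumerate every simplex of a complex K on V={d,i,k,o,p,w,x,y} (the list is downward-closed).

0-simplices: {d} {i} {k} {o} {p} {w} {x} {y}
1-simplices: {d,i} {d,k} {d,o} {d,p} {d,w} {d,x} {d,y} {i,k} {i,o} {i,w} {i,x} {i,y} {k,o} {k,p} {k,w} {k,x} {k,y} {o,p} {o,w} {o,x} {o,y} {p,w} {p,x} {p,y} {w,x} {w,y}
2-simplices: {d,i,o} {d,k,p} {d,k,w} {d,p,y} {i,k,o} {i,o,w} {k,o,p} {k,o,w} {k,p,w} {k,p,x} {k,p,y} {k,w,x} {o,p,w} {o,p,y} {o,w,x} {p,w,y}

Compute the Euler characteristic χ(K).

n_0=8 n_1=26 n_2=16
χ=+8−26+16=-2

χ(K)=-2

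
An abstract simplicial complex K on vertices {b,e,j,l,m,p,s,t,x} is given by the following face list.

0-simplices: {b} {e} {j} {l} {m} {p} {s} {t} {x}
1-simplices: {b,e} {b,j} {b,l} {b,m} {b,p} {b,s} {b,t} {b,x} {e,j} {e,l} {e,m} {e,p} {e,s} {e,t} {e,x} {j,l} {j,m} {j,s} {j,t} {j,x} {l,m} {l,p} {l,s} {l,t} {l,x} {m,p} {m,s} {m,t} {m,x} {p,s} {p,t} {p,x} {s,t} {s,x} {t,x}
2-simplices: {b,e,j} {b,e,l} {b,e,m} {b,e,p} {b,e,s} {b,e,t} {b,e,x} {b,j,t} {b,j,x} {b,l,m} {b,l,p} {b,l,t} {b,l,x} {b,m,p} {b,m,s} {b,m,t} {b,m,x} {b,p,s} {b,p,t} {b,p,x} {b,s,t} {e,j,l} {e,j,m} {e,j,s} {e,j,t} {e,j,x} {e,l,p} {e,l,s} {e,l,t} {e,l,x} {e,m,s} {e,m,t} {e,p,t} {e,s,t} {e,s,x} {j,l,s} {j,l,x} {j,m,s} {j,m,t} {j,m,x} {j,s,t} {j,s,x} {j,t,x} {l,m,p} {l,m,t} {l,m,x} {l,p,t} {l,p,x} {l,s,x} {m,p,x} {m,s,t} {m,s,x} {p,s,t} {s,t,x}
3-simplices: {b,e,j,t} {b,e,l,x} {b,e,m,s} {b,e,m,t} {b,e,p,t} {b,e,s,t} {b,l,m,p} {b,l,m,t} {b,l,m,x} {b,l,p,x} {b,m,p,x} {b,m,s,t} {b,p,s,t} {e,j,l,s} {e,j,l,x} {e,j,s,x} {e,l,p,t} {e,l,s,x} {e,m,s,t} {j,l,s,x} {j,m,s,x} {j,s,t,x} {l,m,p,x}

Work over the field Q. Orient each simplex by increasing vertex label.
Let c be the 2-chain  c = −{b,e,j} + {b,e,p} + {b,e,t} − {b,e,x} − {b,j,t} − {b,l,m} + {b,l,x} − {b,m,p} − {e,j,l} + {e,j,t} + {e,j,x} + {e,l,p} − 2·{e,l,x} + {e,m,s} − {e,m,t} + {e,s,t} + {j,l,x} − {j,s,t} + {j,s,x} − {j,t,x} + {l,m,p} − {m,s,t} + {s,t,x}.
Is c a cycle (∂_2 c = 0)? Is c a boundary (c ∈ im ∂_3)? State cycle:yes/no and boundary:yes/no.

cycle:yes boundary:no

n_0=9 n_1=35 n_2=54 n_3=23  [Q]
∂1: piv[be,bj,bl,bm,bp,bs,bt,bx] rk=8  ker:ej,el,em,ep,es,et,ex,jl,jm,js,jt,jx,lm,lp,ls,lt,lx,mp,ms,mt,mx,ps,pt,px,st,sx,tx
∂2: piv[bej,bel,bem,bep,bes,bet,bex,bjt,bjx,blm,blp,blt,blx,bmp,bms,bmt,bmx,bps,bpt,bpx,bst,ejl,ejm,ejs,els,esx,jtx] rk=27  ker:ejt,ejx,elp,elt,elx,ems,emt,ept,est,jls,jlx,jms,jmt,jmx,jst,jsx,lmp,lmt,lmx,lpt,lpx,lsx,mpx,mst,msx,pst,stx
∂3: piv[bejt,belx,bems,bemt,bept,best,blmp,blmt,blmx,blpx,bmpx,bmst,bpst,ejls,ejlx,ejsx,elpt,elsx,jmsx,jstx] rk=20  ker:emst,jlsx,lmpx
∂2c = 0
c vs im∂3: residual ≠ 0 ⇒ not boundary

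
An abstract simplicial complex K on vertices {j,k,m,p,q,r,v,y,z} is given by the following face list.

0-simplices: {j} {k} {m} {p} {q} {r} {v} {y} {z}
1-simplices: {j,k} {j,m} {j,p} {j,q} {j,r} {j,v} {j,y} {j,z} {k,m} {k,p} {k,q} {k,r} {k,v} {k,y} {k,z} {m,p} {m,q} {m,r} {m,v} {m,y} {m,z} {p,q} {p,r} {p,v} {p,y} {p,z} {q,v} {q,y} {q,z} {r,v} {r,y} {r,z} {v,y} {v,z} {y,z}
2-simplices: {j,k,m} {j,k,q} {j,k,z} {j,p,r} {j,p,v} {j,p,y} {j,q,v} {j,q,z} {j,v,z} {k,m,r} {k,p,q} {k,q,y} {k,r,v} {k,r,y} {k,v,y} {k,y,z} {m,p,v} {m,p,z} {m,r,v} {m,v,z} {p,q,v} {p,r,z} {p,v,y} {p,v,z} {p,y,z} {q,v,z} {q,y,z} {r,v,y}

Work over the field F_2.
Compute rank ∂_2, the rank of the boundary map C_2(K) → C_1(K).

n_0=9 n_1=35 n_2=28  [Z2]
∂1: piv[jk,jm,jp,jq,jr,jv,jy,jz] rk=8  ker:km,kp,kq,kr,kv,ky,kz,mp,mq,mr,mv,my,mz,pq,pr,pv,py,pz,qv,qy,qz,rv,ry,rz,vy,vz,yz
∂2: piv[jkm,jkq,jkz,jpr,jpv,jpy,jqv,jqz,jvz,kmr,kpq,kqy,krv,kry,kvy,kyz,mpv,mpz,mrv,mvz,pqv,prz,pvy,pyz] rk=24  ker:pvz,qvz,qyz,rvy
rk∂_2=24

rank∂_2=24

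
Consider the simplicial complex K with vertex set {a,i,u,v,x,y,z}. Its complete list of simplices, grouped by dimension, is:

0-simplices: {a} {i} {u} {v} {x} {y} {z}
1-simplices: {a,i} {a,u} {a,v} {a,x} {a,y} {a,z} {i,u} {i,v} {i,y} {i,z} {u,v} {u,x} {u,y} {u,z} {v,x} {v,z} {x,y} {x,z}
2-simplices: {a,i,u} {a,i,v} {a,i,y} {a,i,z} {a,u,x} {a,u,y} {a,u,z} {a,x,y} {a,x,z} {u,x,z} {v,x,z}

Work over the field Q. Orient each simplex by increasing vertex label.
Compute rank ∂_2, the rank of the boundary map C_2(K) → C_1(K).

rank∂_2=10

n_0=7 n_1=18 n_2=11  [Q]
∂1: piv[ai,au,av,ax,ay,az] rk=6  ker:iu,iv,iy,iz,uv,ux,uy,uz,vx,vz,xy,xz
∂2: piv[aiu,aiv,aiy,aiz,aux,auy,auz,axy,axz,vxz] rk=10  ker:uxz
rk∂_2=10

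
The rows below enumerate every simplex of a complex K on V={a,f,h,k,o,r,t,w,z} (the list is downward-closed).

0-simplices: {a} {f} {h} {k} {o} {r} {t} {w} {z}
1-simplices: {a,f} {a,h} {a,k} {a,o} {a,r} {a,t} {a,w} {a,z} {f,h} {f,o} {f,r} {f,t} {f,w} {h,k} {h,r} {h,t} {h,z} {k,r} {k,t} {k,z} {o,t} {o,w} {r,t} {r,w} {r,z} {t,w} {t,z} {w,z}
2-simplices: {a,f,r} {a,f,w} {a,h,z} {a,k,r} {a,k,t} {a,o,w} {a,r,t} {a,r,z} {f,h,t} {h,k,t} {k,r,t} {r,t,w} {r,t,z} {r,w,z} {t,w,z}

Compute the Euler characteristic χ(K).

χ(K)=-4

n_0=9 n_1=28 n_2=15
χ=+9−28+15=-4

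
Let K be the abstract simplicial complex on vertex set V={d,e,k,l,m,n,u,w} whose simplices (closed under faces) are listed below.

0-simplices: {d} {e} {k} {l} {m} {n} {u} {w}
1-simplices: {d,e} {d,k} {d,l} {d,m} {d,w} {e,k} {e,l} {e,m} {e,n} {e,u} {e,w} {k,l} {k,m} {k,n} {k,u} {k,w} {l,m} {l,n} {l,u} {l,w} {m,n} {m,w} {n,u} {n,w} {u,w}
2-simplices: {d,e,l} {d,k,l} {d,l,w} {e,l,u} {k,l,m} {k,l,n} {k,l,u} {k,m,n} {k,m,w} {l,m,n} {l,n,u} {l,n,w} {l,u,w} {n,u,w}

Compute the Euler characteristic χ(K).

n_0=8 n_1=25 n_2=14
χ=+8−25+14=-3

χ(K)=-3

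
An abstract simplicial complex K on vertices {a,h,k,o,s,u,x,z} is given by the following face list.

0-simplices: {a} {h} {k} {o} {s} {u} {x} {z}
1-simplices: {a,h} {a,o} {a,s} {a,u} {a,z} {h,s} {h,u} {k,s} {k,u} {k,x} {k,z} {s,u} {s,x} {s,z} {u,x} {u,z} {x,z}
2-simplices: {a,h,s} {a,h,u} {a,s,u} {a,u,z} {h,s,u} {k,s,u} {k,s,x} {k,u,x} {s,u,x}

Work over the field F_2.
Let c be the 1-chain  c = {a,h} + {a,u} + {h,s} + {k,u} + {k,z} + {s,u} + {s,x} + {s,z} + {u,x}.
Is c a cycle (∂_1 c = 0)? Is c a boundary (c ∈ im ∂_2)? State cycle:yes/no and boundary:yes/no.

cycle:yes boundary:no

n_0=8 n_1=17 n_2=9  [Z2]
∂1: piv[ah,ao,as,au,az,ks,kx] rk=7  ker:hs,hu,ku,kz,su,sx,sz,ux,uz,xz
∂2: piv[ahs,ahu,asu,auz,ksu,ksx,kux] rk=7  ker:hsu,sux
∂1c = 0
c vs im∂2: residual ≠ 0 ⇒ not boundary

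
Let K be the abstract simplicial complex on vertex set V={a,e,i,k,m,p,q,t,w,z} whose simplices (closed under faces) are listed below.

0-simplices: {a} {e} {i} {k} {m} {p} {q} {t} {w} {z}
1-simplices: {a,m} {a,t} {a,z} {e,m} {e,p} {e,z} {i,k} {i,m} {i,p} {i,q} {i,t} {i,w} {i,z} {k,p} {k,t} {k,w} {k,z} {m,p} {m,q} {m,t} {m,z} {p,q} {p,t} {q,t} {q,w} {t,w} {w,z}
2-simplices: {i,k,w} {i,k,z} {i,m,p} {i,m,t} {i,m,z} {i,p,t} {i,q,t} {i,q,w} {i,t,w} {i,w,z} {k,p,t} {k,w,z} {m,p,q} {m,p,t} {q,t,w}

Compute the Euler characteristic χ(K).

n_0=10 n_1=27 n_2=15
χ=+10−27+15=-2

χ(K)=-2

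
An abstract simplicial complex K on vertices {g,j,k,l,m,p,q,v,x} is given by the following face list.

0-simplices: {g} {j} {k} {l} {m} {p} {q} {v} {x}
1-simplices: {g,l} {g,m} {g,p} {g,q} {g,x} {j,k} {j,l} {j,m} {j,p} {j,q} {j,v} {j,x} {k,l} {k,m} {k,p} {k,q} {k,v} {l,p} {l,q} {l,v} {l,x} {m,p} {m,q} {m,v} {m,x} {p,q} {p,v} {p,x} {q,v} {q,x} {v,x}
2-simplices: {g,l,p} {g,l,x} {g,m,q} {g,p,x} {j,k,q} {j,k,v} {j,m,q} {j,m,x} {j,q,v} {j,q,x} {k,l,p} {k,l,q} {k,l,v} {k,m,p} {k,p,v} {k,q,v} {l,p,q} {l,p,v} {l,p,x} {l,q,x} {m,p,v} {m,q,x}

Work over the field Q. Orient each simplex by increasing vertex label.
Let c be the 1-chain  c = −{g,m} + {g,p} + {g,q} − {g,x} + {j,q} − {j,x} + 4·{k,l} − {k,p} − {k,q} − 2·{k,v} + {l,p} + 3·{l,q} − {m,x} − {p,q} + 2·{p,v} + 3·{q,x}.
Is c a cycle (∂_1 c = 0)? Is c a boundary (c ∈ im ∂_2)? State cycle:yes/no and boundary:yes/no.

n_0=9 n_1=31 n_2=22  [Q]
∂1: piv[gl,gm,gp,gq,gx,jk,jl,jv] rk=8  ker:jm,jp,jq,jx,kl,km,kp,kq,kv,lp,lq,lv,lx,mp,mq,mv,mx,pq,pv,px,qv,qx,vx
∂2: piv[glp,glx,gmq,gpx,jkq,jkv,jmq,jmx,jqv,jqx,klp,klq,klv,kmp,kpv,lpq,lqx,mpv] rk=18  ker:kqv,lpv,lpx,mqx
∂1c = 0
c vs im∂2: reduces to 0 ⇒ boundary

cycle:yes boundary:yes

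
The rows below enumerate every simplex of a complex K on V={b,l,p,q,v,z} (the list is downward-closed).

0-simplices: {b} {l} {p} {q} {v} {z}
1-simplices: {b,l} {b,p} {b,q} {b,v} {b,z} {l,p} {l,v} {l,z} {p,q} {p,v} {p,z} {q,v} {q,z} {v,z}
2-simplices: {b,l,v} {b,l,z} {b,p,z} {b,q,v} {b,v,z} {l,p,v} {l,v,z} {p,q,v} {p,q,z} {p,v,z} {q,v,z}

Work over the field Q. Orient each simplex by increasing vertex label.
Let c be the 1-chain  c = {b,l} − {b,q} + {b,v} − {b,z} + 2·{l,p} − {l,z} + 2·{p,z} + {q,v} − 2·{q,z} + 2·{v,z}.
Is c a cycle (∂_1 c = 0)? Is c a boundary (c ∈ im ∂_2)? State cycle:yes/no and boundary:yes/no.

cycle:yes boundary:yes

n_0=6 n_1=14 n_2=11  [Q]
∂1: piv[bl,bp,bq,bv,bz] rk=5  ker:lp,lv,lz,pq,pv,pz,qv,qz,vz
∂2: piv[blv,blz,bpz,bqv,bvz,lpv,pqv,pqz,pvz] rk=9  ker:lvz,qvz
∂1c = 0
c vs im∂2: reduces to 0 ⇒ boundary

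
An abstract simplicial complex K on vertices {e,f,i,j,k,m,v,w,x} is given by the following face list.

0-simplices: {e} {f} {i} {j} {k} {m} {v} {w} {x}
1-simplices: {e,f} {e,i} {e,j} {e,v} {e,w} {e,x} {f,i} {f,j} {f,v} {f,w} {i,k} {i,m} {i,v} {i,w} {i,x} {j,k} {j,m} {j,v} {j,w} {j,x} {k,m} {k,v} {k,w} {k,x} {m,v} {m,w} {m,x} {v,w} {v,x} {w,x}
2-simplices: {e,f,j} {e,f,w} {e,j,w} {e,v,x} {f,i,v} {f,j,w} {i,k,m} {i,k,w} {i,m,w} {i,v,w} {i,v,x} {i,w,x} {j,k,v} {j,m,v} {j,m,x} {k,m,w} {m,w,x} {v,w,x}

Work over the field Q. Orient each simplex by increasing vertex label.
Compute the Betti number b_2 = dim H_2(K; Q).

b_2=3

n_0=9 n_1=30 n_2=18  [Q]
∂1: piv[ef,ei,ej,ev,ew,ex,ik,im] rk=8  ker:fi,fj,fv,fw,iv,iw,ix,jk,jm,jv,jw,jx,km,kv,kw,kx,mv,mw,mx,vw,vx,wx
∂2: piv[efj,efw,ejw,evx,fiv,ikm,ikw,imw,ivw,ivx,iwx,jkv,jmv,jmx,mwx] rk=15  ker:fjw,kmw,vwx
b_2=(18−15)−0=3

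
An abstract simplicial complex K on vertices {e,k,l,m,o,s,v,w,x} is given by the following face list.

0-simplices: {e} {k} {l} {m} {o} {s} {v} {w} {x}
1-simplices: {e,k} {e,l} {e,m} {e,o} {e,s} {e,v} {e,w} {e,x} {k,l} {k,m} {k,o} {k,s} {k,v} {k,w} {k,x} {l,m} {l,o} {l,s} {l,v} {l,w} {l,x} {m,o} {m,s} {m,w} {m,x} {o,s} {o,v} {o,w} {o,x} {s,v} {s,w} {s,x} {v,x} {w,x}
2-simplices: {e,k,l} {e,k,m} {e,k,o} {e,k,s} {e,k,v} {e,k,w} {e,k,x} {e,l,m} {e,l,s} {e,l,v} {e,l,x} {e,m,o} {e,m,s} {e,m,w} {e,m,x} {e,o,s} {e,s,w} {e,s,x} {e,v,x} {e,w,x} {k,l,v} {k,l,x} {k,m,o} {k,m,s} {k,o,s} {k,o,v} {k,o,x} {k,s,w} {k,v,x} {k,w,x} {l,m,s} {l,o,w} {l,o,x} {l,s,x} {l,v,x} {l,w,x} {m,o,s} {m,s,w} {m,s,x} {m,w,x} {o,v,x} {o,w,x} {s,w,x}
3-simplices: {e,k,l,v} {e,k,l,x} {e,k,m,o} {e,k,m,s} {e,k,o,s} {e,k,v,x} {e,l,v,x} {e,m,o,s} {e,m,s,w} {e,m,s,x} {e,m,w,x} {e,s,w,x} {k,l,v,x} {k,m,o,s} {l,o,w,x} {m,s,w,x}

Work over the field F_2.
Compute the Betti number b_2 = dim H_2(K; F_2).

b_2=5

n_0=9 n_1=34 n_2=43 n_3=16  [Z2]
∂1: piv[ek,el,em,eo,es,ev,ew,ex] rk=8  ker:kl,km,ko,ks,kv,kw,kx,lm,lo,ls,lv,lw,lx,mo,ms,mw,mx,os,ov,ow,ox,sv,sw,sx,vx,wx
∂2: piv[ekl,ekm,eko,eks,ekv,ekw,ekx,elm,els,elv,elx,emo,ems,emw,emx,eos,esw,esx,evx,ewx,kov,kox,low,lox,lwx] rk=25  ker:klv,klx,kmo,kms,kos,ksw,kvx,kwx,lms,lsx,lvx,mos,msw,msx,mwx,ovx,owx,swx
∂3: piv[eklv,eklx,ekmo,ekms,ekos,ekvx,elvx,emos,emsw,emsx,emwx,eswx,lowx] rk=13  ker:klvx,kmos,mswx
b_2=(43−25)−13=5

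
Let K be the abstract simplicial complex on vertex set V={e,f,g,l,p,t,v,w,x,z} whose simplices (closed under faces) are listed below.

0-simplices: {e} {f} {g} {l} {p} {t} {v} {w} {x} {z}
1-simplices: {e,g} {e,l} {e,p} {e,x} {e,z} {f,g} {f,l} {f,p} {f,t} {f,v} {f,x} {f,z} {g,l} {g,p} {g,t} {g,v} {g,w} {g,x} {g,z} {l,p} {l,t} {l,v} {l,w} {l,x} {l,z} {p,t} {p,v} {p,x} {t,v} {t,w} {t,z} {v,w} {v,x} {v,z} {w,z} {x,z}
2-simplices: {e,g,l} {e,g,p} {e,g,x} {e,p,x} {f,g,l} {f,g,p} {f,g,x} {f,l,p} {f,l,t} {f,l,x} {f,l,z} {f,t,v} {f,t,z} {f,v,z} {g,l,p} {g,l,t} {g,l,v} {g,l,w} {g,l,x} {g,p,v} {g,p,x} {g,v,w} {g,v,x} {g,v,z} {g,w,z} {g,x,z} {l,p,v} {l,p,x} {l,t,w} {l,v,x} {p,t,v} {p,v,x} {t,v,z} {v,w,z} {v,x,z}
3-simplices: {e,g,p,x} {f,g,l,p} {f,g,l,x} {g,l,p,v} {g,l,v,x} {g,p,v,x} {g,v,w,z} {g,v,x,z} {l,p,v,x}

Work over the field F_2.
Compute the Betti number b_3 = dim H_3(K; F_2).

b_3=0

n_0=10 n_1=36 n_2=35 n_3=9  [Z2]
∂1: piv[eg,el,ep,ex,ez,fg,ft,fv,gw] rk=9  ker:fl,fp,fx,fz,gl,gp,gt,gv,gx,gz,lp,lt,lv,lw,lx,lz,pt,pv,px,tv,tw,tz,vw,vx,vz,wz,xz
∂2: piv[egl,egp,egx,epx,fgl,fgp,fgx,flp,flt,flx,flz,ftv,ftz,fvz,glt,glv,glw,gpv,gvw,gvx,gvz,gwz,gxz,ltw,ptv] rk=25  ker:glp,glx,gpx,lpv,lpx,lvx,pvx,tvz,vwz,vxz
∂3: piv[egpx,fglp,fglx,glpv,glvx,gpvx,gvwz,gvxz,lpvx] rk=9
b_3=(9−9)−0=0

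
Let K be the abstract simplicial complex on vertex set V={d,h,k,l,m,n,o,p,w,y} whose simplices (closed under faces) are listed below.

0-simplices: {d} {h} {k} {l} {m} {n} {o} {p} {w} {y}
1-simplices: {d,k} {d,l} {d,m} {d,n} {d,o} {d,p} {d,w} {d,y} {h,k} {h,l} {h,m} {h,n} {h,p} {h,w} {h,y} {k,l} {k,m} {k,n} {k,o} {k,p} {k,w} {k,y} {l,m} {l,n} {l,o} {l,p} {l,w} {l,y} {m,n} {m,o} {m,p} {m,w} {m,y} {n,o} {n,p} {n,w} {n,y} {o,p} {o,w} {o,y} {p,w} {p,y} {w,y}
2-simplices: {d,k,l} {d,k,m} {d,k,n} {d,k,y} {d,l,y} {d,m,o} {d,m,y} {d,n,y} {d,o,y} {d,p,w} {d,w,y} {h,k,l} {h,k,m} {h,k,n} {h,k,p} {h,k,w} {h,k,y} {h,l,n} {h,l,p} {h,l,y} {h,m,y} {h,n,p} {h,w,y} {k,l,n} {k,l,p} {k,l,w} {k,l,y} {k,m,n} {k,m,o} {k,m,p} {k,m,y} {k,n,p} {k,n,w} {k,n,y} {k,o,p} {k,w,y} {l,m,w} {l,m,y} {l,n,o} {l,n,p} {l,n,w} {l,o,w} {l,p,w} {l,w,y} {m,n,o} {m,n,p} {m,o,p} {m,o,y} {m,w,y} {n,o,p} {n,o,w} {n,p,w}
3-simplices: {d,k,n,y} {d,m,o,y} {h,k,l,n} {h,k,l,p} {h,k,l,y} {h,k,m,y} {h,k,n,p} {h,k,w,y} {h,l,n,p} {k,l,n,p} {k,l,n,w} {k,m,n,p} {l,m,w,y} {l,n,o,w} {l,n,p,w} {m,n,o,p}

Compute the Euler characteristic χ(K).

n_0=10 n_1=43 n_2=52 n_3=16
χ=+10−43+52−16=3

χ(K)=3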